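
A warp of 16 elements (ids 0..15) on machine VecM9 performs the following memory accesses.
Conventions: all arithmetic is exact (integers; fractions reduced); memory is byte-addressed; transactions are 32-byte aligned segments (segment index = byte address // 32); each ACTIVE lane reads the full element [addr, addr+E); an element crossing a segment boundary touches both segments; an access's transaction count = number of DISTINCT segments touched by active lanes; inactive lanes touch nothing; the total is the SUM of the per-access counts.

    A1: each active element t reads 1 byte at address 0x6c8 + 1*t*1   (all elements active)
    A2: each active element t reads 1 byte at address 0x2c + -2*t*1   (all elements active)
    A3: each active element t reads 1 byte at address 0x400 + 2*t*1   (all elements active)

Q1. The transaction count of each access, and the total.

A1: 1 transaction
A2: 2 transactions
A3: 1 transaction

Answer: 1,2,1; total 4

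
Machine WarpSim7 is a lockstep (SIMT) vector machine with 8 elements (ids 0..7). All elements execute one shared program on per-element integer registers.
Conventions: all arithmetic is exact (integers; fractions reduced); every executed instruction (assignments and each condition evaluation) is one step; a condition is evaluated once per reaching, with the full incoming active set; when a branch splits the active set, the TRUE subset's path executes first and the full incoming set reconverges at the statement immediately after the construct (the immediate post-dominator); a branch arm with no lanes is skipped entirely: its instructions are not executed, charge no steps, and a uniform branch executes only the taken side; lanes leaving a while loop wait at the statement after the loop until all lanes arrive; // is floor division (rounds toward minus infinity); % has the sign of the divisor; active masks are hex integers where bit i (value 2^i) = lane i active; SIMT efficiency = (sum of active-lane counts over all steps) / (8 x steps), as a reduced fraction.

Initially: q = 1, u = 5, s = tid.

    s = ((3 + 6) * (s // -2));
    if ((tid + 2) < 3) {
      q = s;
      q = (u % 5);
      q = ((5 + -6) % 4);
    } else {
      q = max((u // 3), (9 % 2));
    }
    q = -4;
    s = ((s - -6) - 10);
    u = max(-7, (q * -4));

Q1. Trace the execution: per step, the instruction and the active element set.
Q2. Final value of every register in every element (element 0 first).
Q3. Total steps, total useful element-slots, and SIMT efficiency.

step 0: s <- ((3 + 6) * (s // -2))   0xff
step 1: eval ((tid + 2) < 3)         0xff
step 2: q <- s                       0x01
step 3: q <- (u % 5)                 0x01
step 4: q <- ((5 + -6) % 4)          0x01
step 5: q <- max((u // 3), (9 % 2))  0xfe
step 6: q <- -4                      0xff
step 7: s <- ((s - -6) - 10)         0xff
step 8: u <- max(-7, (q * -4))       0xff

Answer: 9 steps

q: -4,-4,-4,-4,-4,-4,-4,-4
u: 16,16,16,16,16,16,16,16
s: -4,-13,-13,-22,-22,-31,-31,-40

steps = 9; useful = 50; efficiency = 50/72 = 25/36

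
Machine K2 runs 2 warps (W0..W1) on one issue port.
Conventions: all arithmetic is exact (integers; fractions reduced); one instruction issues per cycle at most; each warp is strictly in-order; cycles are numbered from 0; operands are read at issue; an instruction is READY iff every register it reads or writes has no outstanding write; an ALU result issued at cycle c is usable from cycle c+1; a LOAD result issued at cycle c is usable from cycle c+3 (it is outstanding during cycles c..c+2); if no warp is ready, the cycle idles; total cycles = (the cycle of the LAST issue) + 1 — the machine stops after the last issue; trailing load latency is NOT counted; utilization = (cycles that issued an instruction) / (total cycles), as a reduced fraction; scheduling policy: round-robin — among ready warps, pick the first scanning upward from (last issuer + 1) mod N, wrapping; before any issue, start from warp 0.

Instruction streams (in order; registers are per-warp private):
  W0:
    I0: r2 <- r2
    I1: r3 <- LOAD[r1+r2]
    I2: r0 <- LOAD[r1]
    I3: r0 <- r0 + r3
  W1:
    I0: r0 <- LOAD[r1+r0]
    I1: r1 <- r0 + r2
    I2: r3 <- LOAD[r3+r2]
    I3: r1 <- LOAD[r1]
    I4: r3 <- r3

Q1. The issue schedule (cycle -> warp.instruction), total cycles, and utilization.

cycle 0: W0.I0
cycle 1: W1.I0
cycle 2: W0.I1
cycle 3: W0.I2
cycle 4: W1.I1
cycle 5: W1.I2
cycle 6: W0.I3
cycle 7: W1.I3
cycle 8: W1.I4

Answer: 9 cycles, utilization 1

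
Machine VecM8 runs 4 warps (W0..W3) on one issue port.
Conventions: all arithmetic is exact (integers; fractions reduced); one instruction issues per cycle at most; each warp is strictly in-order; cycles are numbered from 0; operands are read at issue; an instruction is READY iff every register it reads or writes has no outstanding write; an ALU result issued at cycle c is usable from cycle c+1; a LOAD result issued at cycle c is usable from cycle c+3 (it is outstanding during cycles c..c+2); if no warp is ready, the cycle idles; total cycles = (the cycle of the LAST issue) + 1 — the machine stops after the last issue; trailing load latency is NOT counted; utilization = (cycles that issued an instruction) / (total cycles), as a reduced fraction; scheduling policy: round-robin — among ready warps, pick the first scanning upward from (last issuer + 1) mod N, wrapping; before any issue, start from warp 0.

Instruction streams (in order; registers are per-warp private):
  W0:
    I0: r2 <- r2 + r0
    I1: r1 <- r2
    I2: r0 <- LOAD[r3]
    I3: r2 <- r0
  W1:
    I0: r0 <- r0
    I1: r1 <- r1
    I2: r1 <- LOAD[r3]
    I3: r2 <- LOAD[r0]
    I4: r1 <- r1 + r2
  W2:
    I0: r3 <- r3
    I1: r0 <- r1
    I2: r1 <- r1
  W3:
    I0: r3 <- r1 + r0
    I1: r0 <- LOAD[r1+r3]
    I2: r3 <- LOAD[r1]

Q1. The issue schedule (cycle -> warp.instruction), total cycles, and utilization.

cycle 0: W0.I0
cycle 1: W1.I0
cycle 2: W2.I0
cycle 3: W3.I0
cycle 4: W0.I1
cycle 5: W1.I1
cycle 6: W2.I1
cycle 7: W3.I1
cycle 8: W0.I2
cycle 9: W1.I2
cycle 10: W2.I2
cycle 11: W3.I2
cycle 12: W0.I3
cycle 13: W1.I3
cycle 14: idle
cycle 15: idle
cycle 16: W1.I4

Answer: 17 cycles, utilization 15/17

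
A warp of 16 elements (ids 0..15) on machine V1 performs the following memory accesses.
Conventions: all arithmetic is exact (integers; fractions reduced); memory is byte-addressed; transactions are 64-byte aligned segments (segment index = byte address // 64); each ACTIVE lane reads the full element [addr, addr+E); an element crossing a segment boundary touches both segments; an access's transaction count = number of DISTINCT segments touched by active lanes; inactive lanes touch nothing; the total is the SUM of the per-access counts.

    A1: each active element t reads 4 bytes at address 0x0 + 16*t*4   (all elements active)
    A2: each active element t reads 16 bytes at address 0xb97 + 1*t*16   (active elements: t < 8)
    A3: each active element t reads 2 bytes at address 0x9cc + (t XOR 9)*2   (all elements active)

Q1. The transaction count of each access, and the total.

A1: 16 transactions
A2: 3 transactions
A3: 1 transaction

Answer: 16,3,1; total 20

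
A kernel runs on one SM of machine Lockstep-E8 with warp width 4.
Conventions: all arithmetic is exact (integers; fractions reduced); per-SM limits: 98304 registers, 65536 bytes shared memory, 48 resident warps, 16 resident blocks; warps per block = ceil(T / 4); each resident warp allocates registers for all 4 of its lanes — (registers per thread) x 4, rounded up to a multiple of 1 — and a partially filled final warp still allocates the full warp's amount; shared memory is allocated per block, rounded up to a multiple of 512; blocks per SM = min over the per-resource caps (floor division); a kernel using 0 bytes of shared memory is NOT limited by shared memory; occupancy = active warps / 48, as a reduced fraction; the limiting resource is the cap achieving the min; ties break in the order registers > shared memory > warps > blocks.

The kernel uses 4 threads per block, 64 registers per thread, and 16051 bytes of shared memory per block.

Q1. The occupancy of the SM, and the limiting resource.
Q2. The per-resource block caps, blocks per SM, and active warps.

Answer: occupancy 1/12, limited by shared memory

registers: 384 blocks
shared memory: 4 blocks
warps: 48 blocks
blocks: 16 blocks

Answer: 4 blocks, 4 active warps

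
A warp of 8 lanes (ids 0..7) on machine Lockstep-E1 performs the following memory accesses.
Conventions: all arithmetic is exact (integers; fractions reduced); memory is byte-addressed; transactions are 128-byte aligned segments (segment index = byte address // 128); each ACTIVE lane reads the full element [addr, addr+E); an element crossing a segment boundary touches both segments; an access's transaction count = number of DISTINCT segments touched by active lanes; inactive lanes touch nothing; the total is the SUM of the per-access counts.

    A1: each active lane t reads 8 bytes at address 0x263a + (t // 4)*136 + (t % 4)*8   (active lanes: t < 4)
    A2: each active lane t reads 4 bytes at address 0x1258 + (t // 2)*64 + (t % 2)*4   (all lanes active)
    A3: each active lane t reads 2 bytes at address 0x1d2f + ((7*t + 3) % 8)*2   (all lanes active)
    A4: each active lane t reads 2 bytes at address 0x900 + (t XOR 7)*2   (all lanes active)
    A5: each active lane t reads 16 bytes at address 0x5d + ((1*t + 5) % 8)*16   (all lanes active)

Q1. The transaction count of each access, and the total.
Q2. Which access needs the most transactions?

A1: 1 transaction
A2: 3 transactions
A3: 1 transaction
A4: 1 transaction
A5: 2 transactions

Answer: 1,3,1,1,2; total 8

Answer: A2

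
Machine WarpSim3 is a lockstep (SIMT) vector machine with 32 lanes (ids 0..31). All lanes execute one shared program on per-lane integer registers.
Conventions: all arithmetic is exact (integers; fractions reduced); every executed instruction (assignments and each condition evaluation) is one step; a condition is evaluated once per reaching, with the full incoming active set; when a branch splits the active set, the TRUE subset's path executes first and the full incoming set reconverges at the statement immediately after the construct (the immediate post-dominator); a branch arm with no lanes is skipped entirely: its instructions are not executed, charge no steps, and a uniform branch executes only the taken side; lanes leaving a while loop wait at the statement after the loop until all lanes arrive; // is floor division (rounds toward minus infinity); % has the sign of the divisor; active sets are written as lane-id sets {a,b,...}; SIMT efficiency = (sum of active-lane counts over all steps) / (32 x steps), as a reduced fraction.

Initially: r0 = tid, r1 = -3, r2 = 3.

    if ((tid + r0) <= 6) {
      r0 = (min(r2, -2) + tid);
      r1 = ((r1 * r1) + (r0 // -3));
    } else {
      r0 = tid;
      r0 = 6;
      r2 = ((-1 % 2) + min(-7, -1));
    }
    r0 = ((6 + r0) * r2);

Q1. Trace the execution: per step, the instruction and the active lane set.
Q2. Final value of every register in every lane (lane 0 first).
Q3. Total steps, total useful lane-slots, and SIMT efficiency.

step 0: eval ((tid + r0) <= 6)       {0,1,2,3,4,5,6,7,8,9,10,11,12,13,14,15,16,17,18,19,20,21,22,23,24,25,26,27,28,29,30,31}
step 1: r0 <- (min(r2, -2) + tid)    {0,1,2,3}
step 2: r1 <- ((r1 * r1) + (r0 // -3)) {0,1,2,3}
step 3: r0 <- tid                    {4,5,6,7,8,9,10,11,12,13,14,15,16,17,18,19,20,21,22,23,24,25,26,27,28,29,30,31}
step 4: r0 <- 6                      {4,5,6,7,8,9,10,11,12,13,14,15,16,17,18,19,20,21,22,23,24,25,26,27,28,29,30,31}
step 5: r2 <- ((-1 % 2) + min(-7, -1)) {4,5,6,7,8,9,10,11,12,13,14,15,16,17,18,19,20,21,22,23,24,25,26,27,28,29,30,31}
step 6: r0 <- ((6 + r0) * r2)        {0,1,2,3,4,5,6,7,8,9,10,11,12,13,14,15,16,17,18,19,20,21,22,23,24,25,26,27,28,29,30,31}

Answer: 7 steps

r0: 12,15,18,21,-72,-72,-72,-72,-72,-72,-72,-72,-72,-72,-72,-72,-72,-72,-72,-72,-72,-72,-72,-72,-72,-72,-72,-72,-72,-72,-72,-72
r1: 9,9,9,8,-3,-3,-3,-3,-3,-3,-3,-3,-3,-3,-3,-3,-3,-3,-3,-3,-3,-3,-3,-3,-3,-3,-3,-3,-3,-3,-3,-3
r2: 3,3,3,3,-6,-6,-6,-6,-6,-6,-6,-6,-6,-6,-6,-6,-6,-6,-6,-6,-6,-6,-6,-6,-6,-6,-6,-6,-6,-6,-6,-6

steps = 7; useful = 156; efficiency = 156/224 = 39/56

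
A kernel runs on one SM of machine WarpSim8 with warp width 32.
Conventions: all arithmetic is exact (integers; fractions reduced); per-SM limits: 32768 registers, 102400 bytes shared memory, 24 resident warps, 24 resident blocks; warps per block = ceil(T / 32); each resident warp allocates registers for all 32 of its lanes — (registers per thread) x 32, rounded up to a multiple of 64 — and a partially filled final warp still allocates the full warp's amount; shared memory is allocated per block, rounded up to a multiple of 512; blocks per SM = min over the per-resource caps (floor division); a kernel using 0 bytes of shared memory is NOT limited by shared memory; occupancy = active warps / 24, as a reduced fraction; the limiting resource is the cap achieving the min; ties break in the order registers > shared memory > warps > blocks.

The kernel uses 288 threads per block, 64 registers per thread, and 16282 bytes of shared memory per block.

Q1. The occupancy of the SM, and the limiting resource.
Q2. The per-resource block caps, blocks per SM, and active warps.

Answer: occupancy 3/8, limited by registers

registers: 1 block
shared memory: 6 blocks
warps: 2 blocks
blocks: 24 blocks

Answer: 1 block, 9 active warps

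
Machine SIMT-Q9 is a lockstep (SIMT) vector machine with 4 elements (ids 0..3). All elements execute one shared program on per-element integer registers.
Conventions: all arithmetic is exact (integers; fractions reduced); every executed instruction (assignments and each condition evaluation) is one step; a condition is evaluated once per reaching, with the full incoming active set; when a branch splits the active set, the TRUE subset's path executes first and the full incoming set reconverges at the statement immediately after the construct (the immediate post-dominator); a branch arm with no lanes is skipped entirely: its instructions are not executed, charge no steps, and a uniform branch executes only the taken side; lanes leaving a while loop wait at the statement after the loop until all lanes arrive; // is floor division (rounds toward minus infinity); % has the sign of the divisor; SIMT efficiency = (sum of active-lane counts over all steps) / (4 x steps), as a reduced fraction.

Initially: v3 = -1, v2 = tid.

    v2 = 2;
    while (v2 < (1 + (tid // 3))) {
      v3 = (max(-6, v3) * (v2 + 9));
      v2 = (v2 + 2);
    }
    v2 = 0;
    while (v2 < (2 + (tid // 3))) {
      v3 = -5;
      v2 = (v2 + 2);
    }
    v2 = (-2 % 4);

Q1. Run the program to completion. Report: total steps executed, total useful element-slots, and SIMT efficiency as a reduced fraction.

Answer: 11 steps, 35 useful, 35/44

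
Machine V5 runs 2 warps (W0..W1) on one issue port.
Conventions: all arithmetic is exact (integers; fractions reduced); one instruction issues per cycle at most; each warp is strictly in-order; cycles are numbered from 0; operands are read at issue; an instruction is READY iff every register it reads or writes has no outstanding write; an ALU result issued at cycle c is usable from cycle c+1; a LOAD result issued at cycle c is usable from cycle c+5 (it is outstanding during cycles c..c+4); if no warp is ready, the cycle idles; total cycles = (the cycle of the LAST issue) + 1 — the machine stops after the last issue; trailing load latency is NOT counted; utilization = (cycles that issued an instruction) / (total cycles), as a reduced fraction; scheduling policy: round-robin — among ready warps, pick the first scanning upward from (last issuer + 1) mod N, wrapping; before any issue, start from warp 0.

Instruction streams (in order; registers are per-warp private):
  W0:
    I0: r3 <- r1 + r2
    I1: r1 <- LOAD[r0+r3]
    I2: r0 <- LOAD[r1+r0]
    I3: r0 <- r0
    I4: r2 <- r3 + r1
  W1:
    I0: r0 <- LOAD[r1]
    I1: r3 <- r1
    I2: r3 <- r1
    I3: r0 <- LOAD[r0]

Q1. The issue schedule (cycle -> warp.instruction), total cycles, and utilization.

cycle 0: W0.I0
cycle 1: W1.I0
cycle 2: W0.I1
cycle 3: W1.I1
cycle 4: W1.I2
cycle 5: idle
cycle 6: W1.I3
cycle 7: W0.I2
cycle 8: idle
cycle 9: idle
cycle 10: idle
cycle 11: idle
cycle 12: W0.I3
cycle 13: W0.I4

Answer: 14 cycles, utilization 9/14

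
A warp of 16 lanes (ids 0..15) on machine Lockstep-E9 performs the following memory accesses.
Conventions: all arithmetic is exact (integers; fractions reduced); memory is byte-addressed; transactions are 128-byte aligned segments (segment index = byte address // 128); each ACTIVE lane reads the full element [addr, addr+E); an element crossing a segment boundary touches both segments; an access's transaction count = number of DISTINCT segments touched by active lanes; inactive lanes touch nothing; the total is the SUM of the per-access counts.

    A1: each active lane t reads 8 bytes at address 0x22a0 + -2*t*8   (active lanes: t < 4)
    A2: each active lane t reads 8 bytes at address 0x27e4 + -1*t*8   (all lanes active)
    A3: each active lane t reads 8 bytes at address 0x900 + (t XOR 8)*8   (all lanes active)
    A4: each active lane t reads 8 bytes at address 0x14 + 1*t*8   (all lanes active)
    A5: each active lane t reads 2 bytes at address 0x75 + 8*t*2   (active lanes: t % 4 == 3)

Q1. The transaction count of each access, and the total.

A1: 2 transactions
A2: 2 transactions
A3: 1 transaction
A4: 2 transactions
A5: 2 transactions

Answer: 2,2,1,2,2; total 9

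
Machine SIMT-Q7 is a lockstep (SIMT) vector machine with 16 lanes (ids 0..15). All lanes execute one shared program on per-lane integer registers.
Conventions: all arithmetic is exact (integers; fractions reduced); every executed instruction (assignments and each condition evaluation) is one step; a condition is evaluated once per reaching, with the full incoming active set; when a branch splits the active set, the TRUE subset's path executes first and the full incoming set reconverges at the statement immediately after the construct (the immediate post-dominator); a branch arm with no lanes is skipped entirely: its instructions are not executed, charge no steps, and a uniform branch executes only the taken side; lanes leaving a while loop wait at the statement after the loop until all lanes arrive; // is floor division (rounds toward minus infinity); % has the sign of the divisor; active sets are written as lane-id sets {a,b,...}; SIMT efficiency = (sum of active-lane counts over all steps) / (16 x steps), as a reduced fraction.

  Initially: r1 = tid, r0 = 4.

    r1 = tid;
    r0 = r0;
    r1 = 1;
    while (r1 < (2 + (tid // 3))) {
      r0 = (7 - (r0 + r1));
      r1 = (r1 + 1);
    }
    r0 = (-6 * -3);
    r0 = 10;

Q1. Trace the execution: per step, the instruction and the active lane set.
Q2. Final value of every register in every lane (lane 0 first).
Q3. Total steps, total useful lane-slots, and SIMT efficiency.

step 0: r1 <- tid                    {0,1,2,3,4,5,6,7,8,9,10,11,12,13,14,15}
step 1: r0 <- r0                     {0,1,2,3,4,5,6,7,8,9,10,11,12,13,14,15}
step 2: r1 <- 1                      {0,1,2,3,4,5,6,7,8,9,10,11,12,13,14,15}
step 3: eval (r1 < (2 + (tid // 3))) {0,1,2,3,4,5,6,7,8,9,10,11,12,13,14,15}
step 4: r0 <- (7 - (r0 + r1))        {0,1,2,3,4,5,6,7,8,9,10,11,12,13,14,15}
step 5: r1 <- (r1 + 1)               {0,1,2,3,4,5,6,7,8,9,10,11,12,13,14,15}
step 6: eval (r1 < (2 + (tid // 3))) {0,1,2,3,4,5,6,7,8,9,10,11,12,13,14,15}
step 7: r0 <- (7 - (r0 + r1))        {3,4,5,6,7,8,9,10,11,12,13,14,15}
step 8: r1 <- (r1 + 1)               {3,4,5,6,7,8,9,10,11,12,13,14,15}
step 9: eval (r1 < (2 + (tid // 3))) {3,4,5,6,7,8,9,10,11,12,13,14,15}
step 10: r0 <- (7 - (r0 + r1))        {6,7,8,9,10,11,12,13,14,15}
step 11: r1 <- (r1 + 1)               {6,7,8,9,10,11,12,13,14,15}
step 12: eval (r1 < (2 + (tid // 3))) {6,7,8,9,10,11,12,13,14,15}
step 13: r0 <- (7 - (r0 + r1))        {9,10,11,12,13,14,15}
step 14: r1 <- (r1 + 1)               {9,10,11,12,13,14,15}
step 15: eval (r1 < (2 + (tid // 3))) {9,10,11,12,13,14,15}
step 16: r0 <- (7 - (r0 + r1))        {12,13,14,15}
step 17: r1 <- (r1 + 1)               {12,13,14,15}
step 18: eval (r1 < (2 + (tid // 3))) {12,13,14,15}
step 19: r0 <- (7 - (r0 + r1))        {15}
step 20: r1 <- (r1 + 1)               {15}
step 21: eval (r1 < (2 + (tid // 3))) {15}
step 22: r0 <- (-6 * -3)              {0,1,2,3,4,5,6,7,8,9,10,11,12,13,14,15}
step 23: r0 <- 10                     {0,1,2,3,4,5,6,7,8,9,10,11,12,13,14,15}

Answer: 24 steps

r1: 2,2,2,3,3,3,4,4,4,5,5,5,6,6,6,7
r0: 10,10,10,10,10,10,10,10,10,10,10,10,10,10,10,10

steps = 24; useful = 249; efficiency = 249/384 = 83/128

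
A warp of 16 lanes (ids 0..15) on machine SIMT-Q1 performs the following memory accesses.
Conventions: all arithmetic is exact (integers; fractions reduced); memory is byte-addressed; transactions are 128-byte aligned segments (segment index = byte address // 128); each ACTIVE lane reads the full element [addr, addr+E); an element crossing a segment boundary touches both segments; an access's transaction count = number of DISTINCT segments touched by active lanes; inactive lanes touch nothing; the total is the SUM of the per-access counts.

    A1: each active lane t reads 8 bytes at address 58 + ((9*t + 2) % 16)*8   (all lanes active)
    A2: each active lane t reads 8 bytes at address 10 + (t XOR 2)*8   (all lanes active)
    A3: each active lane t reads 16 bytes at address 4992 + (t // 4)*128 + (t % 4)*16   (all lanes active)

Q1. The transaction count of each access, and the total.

A1: 2 transactions
A2: 2 transactions
A3: 4 transactions

Answer: 2,2,4; total 8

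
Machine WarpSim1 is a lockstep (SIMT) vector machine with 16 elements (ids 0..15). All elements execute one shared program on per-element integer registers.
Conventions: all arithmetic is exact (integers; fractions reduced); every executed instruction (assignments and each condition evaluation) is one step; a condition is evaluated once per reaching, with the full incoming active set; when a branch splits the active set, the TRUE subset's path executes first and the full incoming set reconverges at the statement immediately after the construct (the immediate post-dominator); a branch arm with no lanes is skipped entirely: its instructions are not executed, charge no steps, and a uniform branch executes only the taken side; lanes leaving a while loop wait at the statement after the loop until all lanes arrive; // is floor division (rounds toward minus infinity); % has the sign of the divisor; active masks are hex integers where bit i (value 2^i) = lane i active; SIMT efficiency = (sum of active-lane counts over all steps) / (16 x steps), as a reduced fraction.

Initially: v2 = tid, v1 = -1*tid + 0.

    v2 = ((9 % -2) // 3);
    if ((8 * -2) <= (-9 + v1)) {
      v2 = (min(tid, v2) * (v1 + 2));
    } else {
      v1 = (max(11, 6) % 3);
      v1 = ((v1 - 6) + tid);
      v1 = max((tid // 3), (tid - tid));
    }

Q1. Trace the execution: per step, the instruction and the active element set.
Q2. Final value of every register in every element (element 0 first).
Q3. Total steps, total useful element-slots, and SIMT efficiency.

step 0: v2 <- ((9 % -2) // 3)        0xffff
step 1: eval ((8 * -2) <= (-9 + v1)) 0xffff
step 2: v2 <- (min(tid, v2) * (v1 + 2)) 0x00ff
step 3: v1 <- (max(11, 6) % 3)       0xff00
step 4: v1 <- ((v1 - 6) + tid)       0xff00
step 5: v1 <- max((tid // 3), (tid - tid)) 0xff00

Answer: 6 steps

v2: -2,-1,0,1,2,3,4,5,-1,-1,-1,-1,-1,-1,-1,-1
v1: 0,-1,-2,-3,-4,-5,-6,-7,2,3,3,3,4,4,4,5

steps = 6; useful = 64; efficiency = 64/96 = 2/3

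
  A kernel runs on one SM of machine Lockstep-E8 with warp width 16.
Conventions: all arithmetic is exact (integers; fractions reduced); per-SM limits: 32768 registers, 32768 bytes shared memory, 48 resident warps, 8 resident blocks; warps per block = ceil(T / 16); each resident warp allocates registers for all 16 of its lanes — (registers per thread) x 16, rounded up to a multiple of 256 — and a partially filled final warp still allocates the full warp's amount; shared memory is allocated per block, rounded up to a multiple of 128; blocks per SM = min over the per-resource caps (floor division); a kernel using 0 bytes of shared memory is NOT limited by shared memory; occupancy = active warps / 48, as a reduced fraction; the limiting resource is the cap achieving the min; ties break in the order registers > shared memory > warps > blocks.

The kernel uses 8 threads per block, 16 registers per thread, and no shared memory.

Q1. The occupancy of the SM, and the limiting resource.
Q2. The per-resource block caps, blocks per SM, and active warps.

Answer: occupancy 1/6, limited by blocks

registers: 128 blocks
shared memory: no limit (kernel uses none)
warps: 48 blocks
blocks: 8 blocks

Answer: 8 blocks, 8 active warps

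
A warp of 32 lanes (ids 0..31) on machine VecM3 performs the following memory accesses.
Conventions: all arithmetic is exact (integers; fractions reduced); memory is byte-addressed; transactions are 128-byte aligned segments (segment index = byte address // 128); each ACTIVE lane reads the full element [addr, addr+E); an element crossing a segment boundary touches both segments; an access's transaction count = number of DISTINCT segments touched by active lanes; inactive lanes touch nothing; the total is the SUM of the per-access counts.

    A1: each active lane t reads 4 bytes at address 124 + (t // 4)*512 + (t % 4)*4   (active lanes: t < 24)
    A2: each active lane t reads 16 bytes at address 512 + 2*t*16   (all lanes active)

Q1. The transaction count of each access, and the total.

A1: 12 transactions
A2: 8 transactions

Answer: 12,8; total 20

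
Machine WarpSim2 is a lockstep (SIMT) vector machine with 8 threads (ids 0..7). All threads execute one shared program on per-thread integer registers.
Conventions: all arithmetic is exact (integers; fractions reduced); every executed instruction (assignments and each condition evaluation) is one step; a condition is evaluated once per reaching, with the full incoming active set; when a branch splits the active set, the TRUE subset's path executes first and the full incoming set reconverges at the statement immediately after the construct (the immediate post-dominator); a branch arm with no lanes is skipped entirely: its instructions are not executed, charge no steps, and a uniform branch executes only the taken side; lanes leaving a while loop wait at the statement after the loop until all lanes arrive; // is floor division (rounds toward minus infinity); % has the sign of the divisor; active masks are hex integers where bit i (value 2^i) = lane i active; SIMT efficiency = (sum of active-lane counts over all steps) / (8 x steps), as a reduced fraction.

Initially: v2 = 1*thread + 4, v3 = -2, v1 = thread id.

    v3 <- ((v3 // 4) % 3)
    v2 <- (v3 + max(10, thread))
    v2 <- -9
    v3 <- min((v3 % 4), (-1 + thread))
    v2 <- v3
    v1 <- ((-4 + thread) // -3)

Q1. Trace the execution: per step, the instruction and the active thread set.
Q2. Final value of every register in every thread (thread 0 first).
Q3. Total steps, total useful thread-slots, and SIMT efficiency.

step 0: v3 <- ((v3 // 4) % 3)        0xff
step 1: v2 <- (v3 + max(10, thread)) 0xff
step 2: v2 <- -9                     0xff
step 3: v3 <- min((v3 % 4), (-1 + thread)) 0xff
step 4: v2 <- v3                     0xff
step 5: v1 <- ((-4 + thread) // -3)  0xff

Answer: 6 steps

v2: -1,0,1,2,2,2,2,2
v3: -1,0,1,2,2,2,2,2
v1: 1,1,0,0,0,-1,-1,-1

steps = 6; useful = 48; efficiency = 48/48 = 1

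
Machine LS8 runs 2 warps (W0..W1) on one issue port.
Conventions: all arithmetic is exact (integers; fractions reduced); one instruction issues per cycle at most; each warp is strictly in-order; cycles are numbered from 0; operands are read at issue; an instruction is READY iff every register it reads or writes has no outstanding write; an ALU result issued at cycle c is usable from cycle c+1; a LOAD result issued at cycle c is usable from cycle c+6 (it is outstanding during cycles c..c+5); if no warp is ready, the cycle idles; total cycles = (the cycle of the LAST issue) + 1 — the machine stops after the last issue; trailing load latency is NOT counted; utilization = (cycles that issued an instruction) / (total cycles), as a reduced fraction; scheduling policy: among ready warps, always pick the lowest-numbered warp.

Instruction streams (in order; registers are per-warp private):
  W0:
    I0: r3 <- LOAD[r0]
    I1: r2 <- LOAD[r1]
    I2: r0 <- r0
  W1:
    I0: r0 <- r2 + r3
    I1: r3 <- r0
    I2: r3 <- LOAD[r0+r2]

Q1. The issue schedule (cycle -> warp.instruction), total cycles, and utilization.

cycle 0: W0.I0
cycle 1: W0.I1
cycle 2: W0.I2
cycle 3: W1.I0
cycle 4: W1.I1
cycle 5: W1.I2

Answer: 6 cycles, utilization 1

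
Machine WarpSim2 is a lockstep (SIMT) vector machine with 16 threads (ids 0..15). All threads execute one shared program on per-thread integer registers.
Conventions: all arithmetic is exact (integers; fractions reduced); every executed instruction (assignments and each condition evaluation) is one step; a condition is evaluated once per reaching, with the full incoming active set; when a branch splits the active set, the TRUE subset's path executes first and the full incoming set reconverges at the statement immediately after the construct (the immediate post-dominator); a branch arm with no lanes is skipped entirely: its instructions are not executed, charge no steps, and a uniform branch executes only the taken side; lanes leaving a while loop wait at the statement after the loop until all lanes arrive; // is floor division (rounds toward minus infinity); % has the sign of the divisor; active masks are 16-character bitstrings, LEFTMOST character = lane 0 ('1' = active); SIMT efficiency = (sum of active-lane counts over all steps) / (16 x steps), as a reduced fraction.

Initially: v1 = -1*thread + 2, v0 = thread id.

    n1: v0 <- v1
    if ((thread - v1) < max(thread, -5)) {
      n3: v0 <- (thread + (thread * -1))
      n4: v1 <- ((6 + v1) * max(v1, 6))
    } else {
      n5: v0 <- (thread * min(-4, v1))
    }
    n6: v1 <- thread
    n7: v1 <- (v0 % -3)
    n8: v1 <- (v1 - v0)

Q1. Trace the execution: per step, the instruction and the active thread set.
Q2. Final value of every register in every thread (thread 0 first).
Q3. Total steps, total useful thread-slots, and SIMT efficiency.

step 0: v0 <- v1                     1111111111111111
step 1: eval ((thread - v1) < max(thread, -5)) 1111111111111111
step 2: v0 <- (thread + (thread * -1)) 1100000000000000
step 3: v1 <- ((6 + v1) * max(v1, 6)) 1100000000000000
step 4: v0 <- (thread * min(-4, v1)) 0011111111111111
step 5: v1 <- thread                 1111111111111111
step 6: v1 <- (v0 % -3)              1111111111111111
step 7: v1 <- (v1 - v0)              1111111111111111

Answer: 8 steps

v1: 0,0,6,12,15,18,24,33,48,63,78,99,120,141,168,195
v0: 0,0,-8,-12,-16,-20,-24,-35,-48,-63,-80,-99,-120,-143,-168,-195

steps = 8; useful = 98; efficiency = 98/128 = 49/64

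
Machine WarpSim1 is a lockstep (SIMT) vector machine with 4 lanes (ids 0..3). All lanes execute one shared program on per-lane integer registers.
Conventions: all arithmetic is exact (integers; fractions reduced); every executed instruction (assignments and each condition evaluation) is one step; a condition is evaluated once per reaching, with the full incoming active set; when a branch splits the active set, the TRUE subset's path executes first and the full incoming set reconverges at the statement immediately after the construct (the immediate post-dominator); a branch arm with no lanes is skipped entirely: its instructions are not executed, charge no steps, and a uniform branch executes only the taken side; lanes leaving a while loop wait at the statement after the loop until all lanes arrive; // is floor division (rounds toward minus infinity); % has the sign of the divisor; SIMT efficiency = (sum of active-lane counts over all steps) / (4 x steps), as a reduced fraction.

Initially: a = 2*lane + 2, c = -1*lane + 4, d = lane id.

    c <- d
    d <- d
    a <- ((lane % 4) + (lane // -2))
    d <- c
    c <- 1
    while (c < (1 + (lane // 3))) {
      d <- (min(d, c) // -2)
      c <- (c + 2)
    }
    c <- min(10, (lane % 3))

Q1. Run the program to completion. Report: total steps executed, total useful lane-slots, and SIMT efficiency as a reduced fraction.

Answer: 10 steps, 31 useful, 31/40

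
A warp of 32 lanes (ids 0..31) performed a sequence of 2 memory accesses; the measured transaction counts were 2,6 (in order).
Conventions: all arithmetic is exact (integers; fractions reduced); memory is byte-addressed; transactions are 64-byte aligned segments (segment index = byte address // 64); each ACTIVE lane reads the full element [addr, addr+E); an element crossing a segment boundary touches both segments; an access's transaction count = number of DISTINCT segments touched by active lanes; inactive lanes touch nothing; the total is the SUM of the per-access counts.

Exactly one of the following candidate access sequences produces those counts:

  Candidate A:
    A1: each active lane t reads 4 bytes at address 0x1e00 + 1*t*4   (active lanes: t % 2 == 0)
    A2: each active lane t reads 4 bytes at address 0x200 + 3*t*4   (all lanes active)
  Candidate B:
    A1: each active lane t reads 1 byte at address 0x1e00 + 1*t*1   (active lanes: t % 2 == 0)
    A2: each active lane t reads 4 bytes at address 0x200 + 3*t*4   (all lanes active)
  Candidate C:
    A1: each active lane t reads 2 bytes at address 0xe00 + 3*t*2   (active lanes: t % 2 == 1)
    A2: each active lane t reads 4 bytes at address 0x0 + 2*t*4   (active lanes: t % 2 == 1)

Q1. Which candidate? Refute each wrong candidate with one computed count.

B: A1 gives 1 transaction, not 2
C: A1 gives 3 transactions, not 2
A: all counts match (2,6)

Answer: A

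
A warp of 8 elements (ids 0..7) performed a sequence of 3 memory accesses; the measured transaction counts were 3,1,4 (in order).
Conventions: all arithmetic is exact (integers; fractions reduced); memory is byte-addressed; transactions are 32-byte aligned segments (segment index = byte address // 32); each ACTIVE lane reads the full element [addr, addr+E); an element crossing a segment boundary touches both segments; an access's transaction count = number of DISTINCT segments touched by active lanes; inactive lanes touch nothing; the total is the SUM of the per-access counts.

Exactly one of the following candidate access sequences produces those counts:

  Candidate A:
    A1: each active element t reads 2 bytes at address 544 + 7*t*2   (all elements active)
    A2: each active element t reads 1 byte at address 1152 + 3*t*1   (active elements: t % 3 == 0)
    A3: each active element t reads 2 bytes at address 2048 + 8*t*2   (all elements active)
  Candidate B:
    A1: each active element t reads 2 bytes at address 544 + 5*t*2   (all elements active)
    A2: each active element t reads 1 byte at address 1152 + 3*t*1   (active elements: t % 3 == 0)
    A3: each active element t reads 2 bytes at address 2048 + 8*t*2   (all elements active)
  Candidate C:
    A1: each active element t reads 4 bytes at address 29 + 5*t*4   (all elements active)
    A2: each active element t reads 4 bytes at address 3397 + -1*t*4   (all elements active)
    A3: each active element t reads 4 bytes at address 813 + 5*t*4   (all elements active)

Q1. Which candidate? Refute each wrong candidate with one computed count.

A: A1 gives 4 transactions, not 3
C: A1 gives 6 transactions, not 3
B: all counts match (3,1,4)

Answer: B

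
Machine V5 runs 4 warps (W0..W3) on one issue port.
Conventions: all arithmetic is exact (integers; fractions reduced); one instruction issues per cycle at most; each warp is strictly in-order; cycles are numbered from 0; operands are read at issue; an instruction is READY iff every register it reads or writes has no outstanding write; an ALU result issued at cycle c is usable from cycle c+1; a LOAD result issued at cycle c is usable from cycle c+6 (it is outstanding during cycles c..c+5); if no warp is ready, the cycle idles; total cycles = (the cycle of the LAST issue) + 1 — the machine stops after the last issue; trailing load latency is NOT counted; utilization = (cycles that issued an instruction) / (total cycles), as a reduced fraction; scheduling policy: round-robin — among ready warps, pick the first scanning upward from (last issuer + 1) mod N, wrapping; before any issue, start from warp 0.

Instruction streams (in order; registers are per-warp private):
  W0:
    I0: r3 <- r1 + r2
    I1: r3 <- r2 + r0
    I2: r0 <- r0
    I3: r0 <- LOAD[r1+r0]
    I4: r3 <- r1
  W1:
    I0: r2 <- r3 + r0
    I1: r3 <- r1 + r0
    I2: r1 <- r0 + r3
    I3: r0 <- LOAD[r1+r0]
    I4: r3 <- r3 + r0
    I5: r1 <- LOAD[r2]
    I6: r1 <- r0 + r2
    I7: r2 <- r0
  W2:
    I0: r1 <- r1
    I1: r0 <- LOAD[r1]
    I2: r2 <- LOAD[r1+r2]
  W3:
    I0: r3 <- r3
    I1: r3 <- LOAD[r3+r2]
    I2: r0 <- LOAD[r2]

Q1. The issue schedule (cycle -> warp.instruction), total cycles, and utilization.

cycle 0: W0.I0
cycle 1: W1.I0
cycle 2: W2.I0
cycle 3: W3.I0
cycle 4: W0.I1
cycle 5: W1.I1
cycle 6: W2.I1
cycle 7: W3.I1
cycle 8: W0.I2
cycle 9: W1.I2
cycle 10: W2.I2
cycle 11: W3.I2
cycle 12: W0.I3
cycle 13: W1.I3
cycle 14: W0.I4
cycle 15: idle
cycle 16: idle
cycle 17: idle
cycle 18: idle
cycle 19: W1.I4
cycle 20: W1.I5
cycle 21: idle
cycle 22: idle
cycle 23: idle
cycle 24: idle
cycle 25: idle
cycle 26: W1.I6
cycle 27: W1.I7

Answer: 28 cycles, utilization 19/28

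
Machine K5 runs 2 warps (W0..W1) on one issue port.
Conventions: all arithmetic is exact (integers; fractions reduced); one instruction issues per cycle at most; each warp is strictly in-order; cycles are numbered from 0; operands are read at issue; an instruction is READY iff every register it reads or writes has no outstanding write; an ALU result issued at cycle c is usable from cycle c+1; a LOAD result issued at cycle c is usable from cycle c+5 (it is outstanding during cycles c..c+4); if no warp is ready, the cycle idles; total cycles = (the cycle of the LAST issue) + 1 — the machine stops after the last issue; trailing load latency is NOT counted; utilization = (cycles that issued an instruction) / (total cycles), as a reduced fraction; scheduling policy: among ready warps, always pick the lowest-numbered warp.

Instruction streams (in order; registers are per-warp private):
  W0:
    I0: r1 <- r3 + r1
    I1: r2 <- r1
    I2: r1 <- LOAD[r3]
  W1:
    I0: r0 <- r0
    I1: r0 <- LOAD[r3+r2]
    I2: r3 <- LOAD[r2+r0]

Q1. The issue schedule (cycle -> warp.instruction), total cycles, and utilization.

cycle 0: W0.I0
cycle 1: W0.I1
cycle 2: W0.I2
cycle 3: W1.I0
cycle 4: W1.I1
cycle 5: idle
cycle 6: idle
cycle 7: idle
cycle 8: idle
cycle 9: W1.I2

Answer: 10 cycles, utilization 3/5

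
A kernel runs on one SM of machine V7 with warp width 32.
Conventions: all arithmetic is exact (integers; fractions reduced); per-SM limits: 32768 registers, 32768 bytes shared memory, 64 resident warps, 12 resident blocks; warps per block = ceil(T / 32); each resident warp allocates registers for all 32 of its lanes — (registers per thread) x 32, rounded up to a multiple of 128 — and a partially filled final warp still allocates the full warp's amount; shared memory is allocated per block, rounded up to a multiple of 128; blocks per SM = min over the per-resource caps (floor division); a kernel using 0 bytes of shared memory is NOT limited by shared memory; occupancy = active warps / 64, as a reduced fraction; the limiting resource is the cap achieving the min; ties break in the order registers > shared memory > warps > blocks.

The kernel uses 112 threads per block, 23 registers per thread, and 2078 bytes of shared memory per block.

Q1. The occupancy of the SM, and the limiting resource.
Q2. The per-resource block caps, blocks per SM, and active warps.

Answer: occupancy 5/8, limited by registers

registers: 10 blocks
shared memory: 15 blocks
warps: 16 blocks
blocks: 12 blocks

Answer: 10 blocks, 40 active warps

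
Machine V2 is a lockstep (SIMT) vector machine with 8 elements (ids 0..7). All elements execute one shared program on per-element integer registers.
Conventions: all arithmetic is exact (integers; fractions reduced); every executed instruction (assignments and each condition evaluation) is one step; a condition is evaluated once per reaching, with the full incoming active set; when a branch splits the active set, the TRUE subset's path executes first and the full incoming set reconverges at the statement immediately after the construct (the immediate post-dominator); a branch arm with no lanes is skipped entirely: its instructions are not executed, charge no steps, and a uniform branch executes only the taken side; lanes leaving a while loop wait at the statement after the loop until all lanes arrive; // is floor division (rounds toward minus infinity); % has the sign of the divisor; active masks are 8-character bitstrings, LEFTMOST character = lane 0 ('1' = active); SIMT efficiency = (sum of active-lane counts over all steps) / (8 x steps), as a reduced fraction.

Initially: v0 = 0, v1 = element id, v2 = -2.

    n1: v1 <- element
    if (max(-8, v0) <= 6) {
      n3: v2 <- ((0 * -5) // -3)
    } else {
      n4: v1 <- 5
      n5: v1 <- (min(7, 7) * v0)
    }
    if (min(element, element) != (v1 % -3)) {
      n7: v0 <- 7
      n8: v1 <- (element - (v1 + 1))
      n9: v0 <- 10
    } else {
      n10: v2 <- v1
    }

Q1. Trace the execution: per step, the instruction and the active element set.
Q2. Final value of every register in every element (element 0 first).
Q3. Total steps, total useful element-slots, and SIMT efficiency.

step 0: v1 <- element                11111111
step 1: eval (max(-8, v0) <= 6)      11111111
step 2: v2 <- ((0 * -5) // -3)       11111111
step 3: eval (min(element, element) != (v1 % -3)) 11111111
step 4: v0 <- 7                      01111111
step 5: v1 <- (element - (v1 + 1))   01111111
step 6: v0 <- 10                     01111111
step 7: v2 <- v1                     10000000

Answer: 8 steps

v0: 0,10,10,10,10,10,10,10
v1: 0,-1,-1,-1,-1,-1,-1,-1
v2: 0,0,0,0,0,0,0,0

steps = 8; useful = 54; efficiency = 54/64 = 27/32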